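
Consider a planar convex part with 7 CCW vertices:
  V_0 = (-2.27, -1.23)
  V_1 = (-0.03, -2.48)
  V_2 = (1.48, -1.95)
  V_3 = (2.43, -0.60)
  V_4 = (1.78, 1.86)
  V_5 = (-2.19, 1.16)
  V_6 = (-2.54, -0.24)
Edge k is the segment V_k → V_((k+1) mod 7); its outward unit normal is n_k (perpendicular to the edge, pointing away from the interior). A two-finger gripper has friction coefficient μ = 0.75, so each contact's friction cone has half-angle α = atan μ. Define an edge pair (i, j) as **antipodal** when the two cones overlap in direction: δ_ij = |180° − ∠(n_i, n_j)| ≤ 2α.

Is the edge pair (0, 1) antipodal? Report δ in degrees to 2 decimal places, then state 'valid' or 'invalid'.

δ = 131.50°, invalid

α = atan 0.75 = 36.87°;  2α = 73.74°
edge 0: e_0 = (+2.24, -1.25);  n_0 = (-0.4873, -0.8732)
edge 1: e_1 = (+1.51, +0.53);  n_1 = (+0.3312, -0.9436)
∠(n_0, n_1) = 48.50°
δ = |180° − 48.50°| = 131.50°
131.50° > 2α = 73.74°  →  invalid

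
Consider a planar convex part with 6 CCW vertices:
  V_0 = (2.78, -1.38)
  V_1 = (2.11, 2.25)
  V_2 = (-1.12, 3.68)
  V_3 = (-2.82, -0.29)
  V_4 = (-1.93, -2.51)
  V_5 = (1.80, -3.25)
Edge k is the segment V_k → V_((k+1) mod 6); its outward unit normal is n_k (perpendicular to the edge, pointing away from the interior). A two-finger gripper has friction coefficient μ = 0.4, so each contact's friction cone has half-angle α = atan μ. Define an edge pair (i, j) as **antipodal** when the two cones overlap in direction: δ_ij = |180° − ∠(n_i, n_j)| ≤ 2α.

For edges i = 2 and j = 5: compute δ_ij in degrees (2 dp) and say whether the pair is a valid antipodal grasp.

α = atan 0.4 = 21.80°;  2α = 43.60°
edge 2: e_2 = (-1.70, -3.97);  n_2 = (-0.9193, +0.3936)
edge 5: e_5 = (+0.98, +1.87);  n_5 = (+0.8857, -0.4642)
∠(n_2, n_5) = 175.52°
δ = |180° − 175.52°| = 4.48°
4.48° ≤ 2α = 43.60°  →  valid

δ = 4.48°, valid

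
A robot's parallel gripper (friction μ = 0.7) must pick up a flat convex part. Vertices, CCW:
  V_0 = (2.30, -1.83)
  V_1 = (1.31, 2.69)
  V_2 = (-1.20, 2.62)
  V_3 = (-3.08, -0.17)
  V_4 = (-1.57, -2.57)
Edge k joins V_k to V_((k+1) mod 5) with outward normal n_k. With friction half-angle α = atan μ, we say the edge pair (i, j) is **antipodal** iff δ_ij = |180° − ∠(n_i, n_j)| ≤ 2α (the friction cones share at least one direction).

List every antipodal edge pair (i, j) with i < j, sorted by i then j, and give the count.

count = 5; pairs: (0,2), (0,3), (1,3), (1,4), (2,4)

α = atan 0.7 = 34.99°;  2α = 69.98°
n_0 = (+0.9768, +0.2140)
n_1 = (-0.0279, +0.9996)
n_2 = (-0.8293, +0.5588)
n_3 = (-0.8464, -0.5325)
n_4 = (+0.1878, -0.9822)
  (0,1): δ = 100.76°  ·
  (0,2): δ = 46.33°  ✓
  (0,3): δ = 19.82°  ✓
  (0,4): δ = 88.47°  ·
  (1,2): δ = 125.57°  ·
  (1,3): δ = 59.42°  ✓
  (1,4): δ = 9.23°  ✓
  (2,3): δ = 113.85°  ·
  (2,4): δ = 45.20°  ✓
  (3,4): δ = 111.35°  ·
antipodal pairs: 5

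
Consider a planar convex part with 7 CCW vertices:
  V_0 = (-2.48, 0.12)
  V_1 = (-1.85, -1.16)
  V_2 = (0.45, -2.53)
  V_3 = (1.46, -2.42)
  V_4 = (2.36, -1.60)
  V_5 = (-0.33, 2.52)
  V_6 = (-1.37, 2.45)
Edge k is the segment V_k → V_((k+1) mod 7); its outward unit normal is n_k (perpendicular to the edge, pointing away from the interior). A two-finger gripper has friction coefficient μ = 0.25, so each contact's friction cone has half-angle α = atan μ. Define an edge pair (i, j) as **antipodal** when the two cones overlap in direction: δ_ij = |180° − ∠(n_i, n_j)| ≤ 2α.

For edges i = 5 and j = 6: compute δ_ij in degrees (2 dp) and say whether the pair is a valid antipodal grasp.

δ = 119.32°, invalid

α = atan 0.25 = 14.04°;  2α = 28.07°
edge 5: e_5 = (-1.04, -0.07);  n_5 = (-0.0672, +0.9977)
edge 6: e_6 = (-1.11, -2.33);  n_6 = (-0.9028, +0.4301)
∠(n_5, n_6) = 60.68°
δ = |180° − 60.68°| = 119.32°
119.32° > 2α = 28.07°  →  invalid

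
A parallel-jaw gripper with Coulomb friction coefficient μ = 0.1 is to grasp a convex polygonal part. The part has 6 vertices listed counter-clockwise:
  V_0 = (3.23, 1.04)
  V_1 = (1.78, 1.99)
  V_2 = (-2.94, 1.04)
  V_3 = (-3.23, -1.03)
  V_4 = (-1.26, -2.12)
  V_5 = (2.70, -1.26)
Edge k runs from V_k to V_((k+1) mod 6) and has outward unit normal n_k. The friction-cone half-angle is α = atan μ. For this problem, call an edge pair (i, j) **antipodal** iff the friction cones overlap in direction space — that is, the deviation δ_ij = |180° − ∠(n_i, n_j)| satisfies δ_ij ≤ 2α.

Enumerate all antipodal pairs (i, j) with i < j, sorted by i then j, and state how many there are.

α = atan 0.1 = 5.71°;  2α = 11.42°
n_0 = (+0.5480, +0.8365)
n_1 = (-0.1973, +0.9803)
n_2 = (-0.9903, +0.1387)
n_3 = (-0.4841, -0.8750)
n_4 = (+0.2122, -0.9772)
n_5 = (+0.9745, -0.2246)
  (0,1): δ = 135.39°  ·
  (0,2): δ = 64.74°  ·
  (0,3): δ = 4.28°  ✓
  (0,4): δ = 45.48°  ·
  (0,5): δ = 110.26°  ·
  (1,2): δ = 109.35°  ·
  (1,3): δ = 40.34°  ·
  (1,4): δ = 0.87°  ✓
  (1,5): δ = 65.64°  ·
  (2,3): δ = 110.98°  ·
  (2,4): δ = 69.77°  ·
  (2,5): δ = 5.00°  ✓
  (3,4): δ = 138.79°  ·
  (3,5): δ = 74.02°  ·
  (4,5): δ = 115.23°  ·
antipodal pairs: 3

count = 3; pairs: (0,3), (1,4), (2,5)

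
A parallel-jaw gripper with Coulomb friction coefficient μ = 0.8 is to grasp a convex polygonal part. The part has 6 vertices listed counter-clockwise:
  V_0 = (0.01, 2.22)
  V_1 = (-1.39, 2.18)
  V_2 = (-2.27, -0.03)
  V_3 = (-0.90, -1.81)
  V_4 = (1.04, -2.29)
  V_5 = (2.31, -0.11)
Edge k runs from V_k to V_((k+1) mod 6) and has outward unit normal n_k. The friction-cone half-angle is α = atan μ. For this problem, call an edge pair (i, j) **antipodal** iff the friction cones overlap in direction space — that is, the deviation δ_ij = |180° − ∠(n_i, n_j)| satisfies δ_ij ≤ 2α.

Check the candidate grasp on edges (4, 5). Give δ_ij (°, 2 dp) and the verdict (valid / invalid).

α = atan 0.8 = 38.66°;  2α = 77.32°
edge 4: e_4 = (+1.27, +2.18);  n_4 = (+0.8641, -0.5034)
edge 5: e_5 = (-2.30, +2.33);  n_5 = (+0.7117, +0.7025)
∠(n_4, n_5) = 74.85°
δ = |180° − 74.85°| = 105.15°
105.15° > 2α = 77.32°  →  invalid

δ = 105.15°, invalid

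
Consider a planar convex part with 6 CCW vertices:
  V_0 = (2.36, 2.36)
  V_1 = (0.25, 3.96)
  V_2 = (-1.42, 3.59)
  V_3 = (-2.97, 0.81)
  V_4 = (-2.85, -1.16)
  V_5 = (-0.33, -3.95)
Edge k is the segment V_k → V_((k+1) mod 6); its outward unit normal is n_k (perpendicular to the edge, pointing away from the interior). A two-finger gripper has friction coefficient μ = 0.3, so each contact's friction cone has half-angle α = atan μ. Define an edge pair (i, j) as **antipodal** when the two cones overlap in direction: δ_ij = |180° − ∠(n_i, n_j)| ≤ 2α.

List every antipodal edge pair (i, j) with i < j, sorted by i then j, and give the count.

α = atan 0.3 = 16.70°;  2α = 33.40°
n_0 = (+0.6042, +0.7968)
n_1 = (-0.2163, +0.9763)
n_2 = (-0.8734, +0.4870)
n_3 = (-0.9981, -0.0608)
n_4 = (-0.7421, -0.6703)
n_5 = (+0.9199, -0.3922)
  (0,1): δ = 130.33°  ·
  (0,2): δ = 81.97°  ·
  (0,3): δ = 49.34°  ·
  (0,4): δ = 10.74°  ✓
  (0,5): δ = 104.08°  ·
  (1,2): δ = 131.63°  ·
  (1,3): δ = 99.01°  ·
  (1,4): δ = 60.40°  ·
  (1,5): δ = 54.42°  ·
  (2,3): δ = 147.37°  ·
  (2,4): δ = 108.77°  ·
  (2,5): δ = 6.05°  ✓
  (3,4): δ = 141.40°  ·
  (3,5): δ = 26.57°  ✓
  (4,5): δ = 65.18°  ·
antipodal pairs: 3

count = 3; pairs: (0,4), (2,5), (3,5)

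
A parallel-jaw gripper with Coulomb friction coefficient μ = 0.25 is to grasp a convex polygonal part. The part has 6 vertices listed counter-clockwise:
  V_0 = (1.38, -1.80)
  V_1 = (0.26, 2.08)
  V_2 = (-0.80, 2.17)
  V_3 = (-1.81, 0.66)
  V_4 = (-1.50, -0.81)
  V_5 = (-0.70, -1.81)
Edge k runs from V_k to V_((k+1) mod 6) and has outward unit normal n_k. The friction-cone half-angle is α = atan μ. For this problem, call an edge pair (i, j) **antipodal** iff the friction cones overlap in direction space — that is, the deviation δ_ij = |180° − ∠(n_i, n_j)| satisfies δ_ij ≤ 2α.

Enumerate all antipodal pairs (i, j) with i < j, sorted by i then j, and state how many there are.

count = 3; pairs: (0,3), (0,4), (1,5)

α = atan 0.25 = 14.04°;  2α = 28.07°
n_0 = (+0.9608, +0.2773)
n_1 = (+0.0846, +0.9964)
n_2 = (-0.8312, +0.5560)
n_3 = (-0.9785, -0.2063)
n_4 = (-0.7809, -0.6247)
n_5 = (+0.0048, -1.0000)
  (0,1): δ = 110.95°  ·
  (0,2): δ = 49.88°  ·
  (0,3): δ = 4.19°  ✓
  (0,4): δ = 22.56°  ✓
  (0,5): δ = 74.17°  ·
  (1,2): δ = 118.92°  ·
  (1,3): δ = 73.24°  ·
  (1,4): δ = 46.49°  ·
  (1,5): δ = 5.13°  ✓
  (2,3): δ = 134.31°  ·
  (2,4): δ = 107.56°  ·
  (2,5): δ = 55.95°  ·
  (3,4): δ = 153.25°  ·
  (3,5): δ = 101.63°  ·
  (4,5): δ = 128.38°  ·
antipodal pairs: 3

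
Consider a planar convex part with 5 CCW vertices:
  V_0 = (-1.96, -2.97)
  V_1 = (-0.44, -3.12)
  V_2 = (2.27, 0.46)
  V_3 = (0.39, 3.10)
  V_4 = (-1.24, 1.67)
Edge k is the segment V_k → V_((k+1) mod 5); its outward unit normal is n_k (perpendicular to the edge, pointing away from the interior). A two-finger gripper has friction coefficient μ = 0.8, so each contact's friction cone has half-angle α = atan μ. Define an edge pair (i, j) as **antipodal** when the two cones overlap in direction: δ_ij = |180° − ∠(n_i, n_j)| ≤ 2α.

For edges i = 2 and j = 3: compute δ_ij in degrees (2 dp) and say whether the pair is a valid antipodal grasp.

δ = 84.19°, invalid

α = atan 0.8 = 38.66°;  2α = 77.32°
edge 2: e_2 = (-1.88, +2.64);  n_2 = (+0.8146, +0.5801)
edge 3: e_3 = (-1.63, -1.43);  n_3 = (-0.6595, +0.7517)
∠(n_2, n_3) = 95.81°
δ = |180° − 95.81°| = 84.19°
84.19° > 2α = 77.32°  →  invalid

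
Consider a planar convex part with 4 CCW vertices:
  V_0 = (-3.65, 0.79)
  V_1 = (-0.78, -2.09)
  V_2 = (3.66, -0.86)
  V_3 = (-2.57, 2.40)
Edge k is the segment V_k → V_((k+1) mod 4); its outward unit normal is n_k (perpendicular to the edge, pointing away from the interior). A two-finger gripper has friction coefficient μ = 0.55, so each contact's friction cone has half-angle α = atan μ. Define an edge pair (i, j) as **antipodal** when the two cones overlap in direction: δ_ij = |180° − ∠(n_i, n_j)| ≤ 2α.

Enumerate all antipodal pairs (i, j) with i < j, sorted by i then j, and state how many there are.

α = atan 0.55 = 28.81°;  2α = 57.62°
n_0 = (-0.7083, -0.7059)
n_1 = (+0.2670, -0.9637)
n_2 = (+0.4636, +0.8860)
n_3 = (-0.8305, +0.5571)
  (0,1): δ = 119.42°  ·
  (0,2): δ = 17.48°  ✓
  (0,3): δ = 101.25°  ·
  (1,2): δ = 43.11°  ✓
  (1,3): δ = 40.66°  ✓
  (2,3): δ = 96.23°  ·
antipodal pairs: 3

count = 3; pairs: (0,2), (1,2), (1,3)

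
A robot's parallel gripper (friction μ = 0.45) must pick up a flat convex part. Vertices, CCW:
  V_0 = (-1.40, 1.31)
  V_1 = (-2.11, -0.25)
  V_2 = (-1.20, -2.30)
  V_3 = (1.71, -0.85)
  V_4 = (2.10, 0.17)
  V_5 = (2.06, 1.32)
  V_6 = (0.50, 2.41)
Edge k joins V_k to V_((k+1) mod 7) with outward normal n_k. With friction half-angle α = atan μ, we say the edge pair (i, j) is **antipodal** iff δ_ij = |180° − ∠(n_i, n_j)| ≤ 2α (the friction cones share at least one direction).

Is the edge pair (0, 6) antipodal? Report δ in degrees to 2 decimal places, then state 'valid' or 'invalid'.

α = atan 0.45 = 24.23°;  2α = 48.46°
edge 0: e_0 = (-0.71, -1.56);  n_0 = (-0.9102, +0.4142)
edge 6: e_6 = (-1.90, -1.10);  n_6 = (-0.5010, +0.8654)
∠(n_0, n_6) = 35.46°
δ = |180° − 35.46°| = 144.54°
144.54° > 2α = 48.46°  →  invalid

δ = 144.54°, invalid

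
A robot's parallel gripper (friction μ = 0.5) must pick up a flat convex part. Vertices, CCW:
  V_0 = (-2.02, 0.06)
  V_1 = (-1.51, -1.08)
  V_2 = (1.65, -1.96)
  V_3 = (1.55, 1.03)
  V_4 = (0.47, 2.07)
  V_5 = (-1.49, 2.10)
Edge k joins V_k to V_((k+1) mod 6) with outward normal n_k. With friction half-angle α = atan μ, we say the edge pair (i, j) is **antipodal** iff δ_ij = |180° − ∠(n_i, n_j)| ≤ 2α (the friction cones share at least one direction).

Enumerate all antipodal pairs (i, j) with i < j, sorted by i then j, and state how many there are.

α = atan 0.5 = 26.57°;  2α = 53.13°
n_0 = (-0.9128, -0.4084)
n_1 = (-0.2683, -0.9633)
n_2 = (+0.9994, +0.0334)
n_3 = (+0.6936, +0.7203)
n_4 = (+0.0153, +0.9999)
n_5 = (-0.9679, +0.2515)
  (0,1): δ = 129.66°  ·
  (0,2): δ = 22.19°  ✓
  (0,3): δ = 21.98°  ✓
  (0,4): δ = 65.02°  ·
  (0,5): δ = 141.33°  ·
  (1,2): δ = 72.52°  ·
  (1,3): δ = 28.36°  ✓
  (1,4): δ = 14.68°  ✓
  (1,5): δ = 91.00°  ·
  (2,3): δ = 135.83°  ·
  (2,4): δ = 92.79°  ·
  (2,5): δ = 16.48°  ✓
  (3,4): δ = 136.96°  ·
  (3,5): δ = 60.64°  ·
  (4,5): δ = 103.69°  ·
antipodal pairs: 5

count = 5; pairs: (0,2), (0,3), (1,3), (1,4), (2,5)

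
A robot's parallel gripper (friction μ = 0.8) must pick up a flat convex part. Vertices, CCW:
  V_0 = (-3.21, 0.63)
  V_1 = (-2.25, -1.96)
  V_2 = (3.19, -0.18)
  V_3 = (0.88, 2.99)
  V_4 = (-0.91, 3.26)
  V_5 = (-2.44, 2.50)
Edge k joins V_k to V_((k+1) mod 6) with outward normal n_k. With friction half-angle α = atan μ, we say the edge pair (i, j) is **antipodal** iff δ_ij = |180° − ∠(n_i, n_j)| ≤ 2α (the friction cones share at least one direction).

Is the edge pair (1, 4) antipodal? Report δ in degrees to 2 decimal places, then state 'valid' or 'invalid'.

δ = 8.30°, valid

α = atan 0.8 = 38.66°;  2α = 77.32°
edge 1: e_1 = (+5.44, +1.78);  n_1 = (+0.3110, -0.9504)
edge 4: e_4 = (-1.53, -0.76);  n_4 = (-0.4449, +0.8956)
∠(n_1, n_4) = 171.70°
δ = |180° − 171.70°| = 8.30°
8.30° ≤ 2α = 77.32°  →  valid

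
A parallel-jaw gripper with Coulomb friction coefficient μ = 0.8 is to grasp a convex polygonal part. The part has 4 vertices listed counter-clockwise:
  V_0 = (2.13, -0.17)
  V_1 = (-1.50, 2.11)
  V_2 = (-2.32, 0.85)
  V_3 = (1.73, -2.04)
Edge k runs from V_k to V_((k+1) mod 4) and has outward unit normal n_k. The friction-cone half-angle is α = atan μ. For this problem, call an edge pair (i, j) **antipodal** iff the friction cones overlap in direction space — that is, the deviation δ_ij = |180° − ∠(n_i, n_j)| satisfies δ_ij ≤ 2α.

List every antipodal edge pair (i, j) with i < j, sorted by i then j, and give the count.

α = atan 0.8 = 38.66°;  2α = 77.32°
n_0 = (+0.5319, +0.8468)
n_1 = (-0.8381, +0.5455)
n_2 = (-0.5809, -0.8140)
n_3 = (+0.9779, -0.2092)
  (0,1): δ = 90.92°  ·
  (0,2): δ = 3.38°  ✓
  (0,3): δ = 110.06°  ·
  (1,2): δ = 92.46°  ·
  (1,3): δ = 20.98°  ✓
  (2,3): δ = 66.56°  ✓
antipodal pairs: 3

count = 3; pairs: (0,2), (1,3), (2,3)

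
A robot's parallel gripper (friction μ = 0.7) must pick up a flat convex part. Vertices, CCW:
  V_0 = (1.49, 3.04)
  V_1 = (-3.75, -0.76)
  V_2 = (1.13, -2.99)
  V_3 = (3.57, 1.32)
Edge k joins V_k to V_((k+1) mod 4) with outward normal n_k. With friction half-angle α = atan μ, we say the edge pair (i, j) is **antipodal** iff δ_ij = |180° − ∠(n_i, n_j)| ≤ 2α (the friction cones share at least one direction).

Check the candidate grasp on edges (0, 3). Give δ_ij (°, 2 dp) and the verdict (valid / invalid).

δ = 104.46°, invalid

α = atan 0.7 = 34.99°;  2α = 69.98°
edge 0: e_0 = (-5.24, -3.80);  n_0 = (-0.5871, +0.8095)
edge 3: e_3 = (-2.08, +1.72);  n_3 = (+0.6373, +0.7706)
∠(n_0, n_3) = 75.54°
δ = |180° − 75.54°| = 104.46°
104.46° > 2α = 69.98°  →  invalid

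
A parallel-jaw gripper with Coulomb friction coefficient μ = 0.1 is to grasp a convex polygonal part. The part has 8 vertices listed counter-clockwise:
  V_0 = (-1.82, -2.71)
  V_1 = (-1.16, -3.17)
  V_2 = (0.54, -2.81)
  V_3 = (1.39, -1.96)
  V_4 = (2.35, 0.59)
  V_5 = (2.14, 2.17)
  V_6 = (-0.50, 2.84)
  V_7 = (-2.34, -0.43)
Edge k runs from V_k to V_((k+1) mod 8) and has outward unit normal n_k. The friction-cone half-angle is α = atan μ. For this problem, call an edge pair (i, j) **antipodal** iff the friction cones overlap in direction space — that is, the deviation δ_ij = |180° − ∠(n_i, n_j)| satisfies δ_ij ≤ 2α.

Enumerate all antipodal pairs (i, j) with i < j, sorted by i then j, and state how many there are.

α = atan 0.1 = 5.71°;  2α = 11.42°
n_0 = (-0.5718, -0.8204)
n_1 = (+0.2072, -0.9783)
n_2 = (+0.7071, -0.7071)
n_3 = (+0.9359, -0.3523)
n_4 = (+0.9913, +0.1318)
n_5 = (+0.2460, +0.9693)
n_6 = (-0.8715, +0.4904)
n_7 = (-0.9750, -0.2224)
  (0,1): δ = 133.17°  ·
  (0,2): δ = 100.12°  ·
  (0,3): δ = 75.75°  ·
  (0,4): δ = 47.55°  ·
  (0,5): δ = 20.64°  ·
  (0,6): δ = 95.51°  ·
  (0,7): δ = 137.72°  ·
  (1,2): δ = 146.96°  ·
  (1,3): δ = 122.59°  ·
  (1,4): δ = 94.39°  ·
  (1,5): δ = 26.20°  ·
  (1,6): δ = 48.68°  ·
  (1,7): δ = 90.89°  ·
  (2,3): δ = 155.63°  ·
  (2,4): δ = 127.43°  ·
  (2,5): δ = 59.24°  ·
  (2,6): δ = 15.63°  ·
  (2,7): δ = 57.85°  ·
  (3,4): δ = 151.80°  ·
  (3,5): δ = 83.61°  ·
  (3,6): δ = 8.74°  ✓
  (3,7): δ = 33.48°  ·
  (4,5): δ = 111.81°  ·
  (4,6): δ = 36.94°  ·
  (4,7): δ = 5.28°  ✓
  (5,6): δ = 105.13°  ·
  (5,7): δ = 62.91°  ·
  (6,7): δ = 137.79°  ·
antipodal pairs: 2

count = 2; pairs: (3,6), (4,7)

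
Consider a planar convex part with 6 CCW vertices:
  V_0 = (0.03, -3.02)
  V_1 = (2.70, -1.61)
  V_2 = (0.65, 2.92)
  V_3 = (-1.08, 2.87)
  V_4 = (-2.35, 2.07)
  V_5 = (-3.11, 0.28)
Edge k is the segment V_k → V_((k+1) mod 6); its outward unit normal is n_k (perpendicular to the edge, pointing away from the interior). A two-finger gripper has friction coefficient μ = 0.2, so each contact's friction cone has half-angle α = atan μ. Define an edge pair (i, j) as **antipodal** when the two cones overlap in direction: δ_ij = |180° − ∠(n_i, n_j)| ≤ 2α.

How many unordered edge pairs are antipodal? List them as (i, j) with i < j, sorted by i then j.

count = 2; pairs: (0,3), (1,5)

α = atan 0.2 = 11.31°;  2α = 22.62°
n_0 = (+0.4670, -0.8843)
n_1 = (+0.9111, +0.4123)
n_2 = (-0.0289, +0.9996)
n_3 = (-0.5330, +0.8461)
n_4 = (-0.9205, +0.3908)
n_5 = (-0.7245, -0.6893)
  (0,1): δ = 93.49°  ·
  (0,2): δ = 26.18°  ·
  (0,3): δ = 4.37°  ✓
  (0,4): δ = 39.16°  ·
  (0,5): δ = 105.74°  ·
  (1,2): δ = 112.69°  ·
  (1,3): δ = 82.14°  ·
  (1,4): δ = 47.35°  ·
  (1,5): δ = 19.23°  ✓
  (2,3): δ = 149.45°  ·
  (2,4): δ = 114.66°  ·
  (2,5): δ = 48.08°  ·
  (3,4): δ = 145.21°  ·
  (3,5): δ = 78.63°  ·
  (4,5): δ = 113.42°  ·
antipodal pairs: 2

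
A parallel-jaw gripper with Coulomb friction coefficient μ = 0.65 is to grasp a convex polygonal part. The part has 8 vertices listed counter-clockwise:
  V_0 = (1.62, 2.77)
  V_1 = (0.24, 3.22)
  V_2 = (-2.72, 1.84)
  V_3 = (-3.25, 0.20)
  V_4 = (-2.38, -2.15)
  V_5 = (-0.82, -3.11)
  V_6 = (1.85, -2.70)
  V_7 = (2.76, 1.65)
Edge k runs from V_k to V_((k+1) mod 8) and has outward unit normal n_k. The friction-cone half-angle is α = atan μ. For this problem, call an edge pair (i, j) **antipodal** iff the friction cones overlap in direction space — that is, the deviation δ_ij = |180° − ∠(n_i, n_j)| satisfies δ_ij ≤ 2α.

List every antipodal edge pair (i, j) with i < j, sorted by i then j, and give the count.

α = atan 0.65 = 33.02°;  2α = 66.05°
n_0 = (+0.3100, +0.9507)
n_1 = (-0.4226, +0.9063)
n_2 = (-0.9515, +0.3075)
n_3 = (-0.9378, -0.3472)
n_4 = (-0.5241, -0.8517)
n_5 = (+0.1518, -0.9884)
n_6 = (+0.9788, -0.2048)
n_7 = (+0.7008, +0.7133)
  (0,1): δ = 136.94°  ·
  (0,2): δ = 89.85°  ·
  (0,3): δ = 51.62°  ✓
  (0,4): δ = 13.55°  ✓
  (0,5): δ = 26.79°  ✓
  (0,6): δ = 96.24°  ·
  (0,7): δ = 153.57°  ·
  (1,2): δ = 132.91°  ·
  (1,3): δ = 94.68°  ·
  (1,4): δ = 56.60°  ✓
  (1,5): δ = 16.27°  ✓
  (1,6): δ = 53.19°  ✓
  (1,7): δ = 110.51°  ·
  (2,3): δ = 141.78°  ·
  (2,4): δ = 103.70°  ·
  (2,5): δ = 63.36°  ✓
  (2,6): δ = 6.09°  ✓
  (2,7): δ = 63.42°  ✓
  (3,4): δ = 141.92°  ·
  (3,5): δ = 101.59°  ·
  (3,6): δ = 32.13°  ✓
  (3,7): δ = 25.19°  ✓
  (4,5): δ = 139.66°  ·
  (4,6): δ = 70.21°  ·
  (4,7): δ = 12.89°  ✓
  (5,6): δ = 110.55°  ·
  (5,7): δ = 53.22°  ✓
  (6,7): δ = 122.68°  ·
antipodal pairs: 13

count = 13; pairs: (0,3), (0,4), (0,5), (1,4), (1,5), (1,6), (2,5), (2,6), (2,7), (3,6), (3,7), (4,7), (5,7)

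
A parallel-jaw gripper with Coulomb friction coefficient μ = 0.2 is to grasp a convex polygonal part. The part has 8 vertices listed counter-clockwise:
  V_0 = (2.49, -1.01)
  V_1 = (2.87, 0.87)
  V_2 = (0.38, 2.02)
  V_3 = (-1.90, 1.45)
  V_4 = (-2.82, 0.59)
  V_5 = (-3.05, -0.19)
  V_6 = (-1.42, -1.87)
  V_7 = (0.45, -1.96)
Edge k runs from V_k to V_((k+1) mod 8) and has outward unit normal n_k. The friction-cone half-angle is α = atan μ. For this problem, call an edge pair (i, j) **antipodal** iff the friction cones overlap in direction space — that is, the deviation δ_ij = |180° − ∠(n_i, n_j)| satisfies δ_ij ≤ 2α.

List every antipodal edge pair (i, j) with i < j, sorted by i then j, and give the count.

α = atan 0.2 = 11.31°;  2α = 22.62°
n_0 = (+0.9802, -0.1981)
n_1 = (+0.4193, +0.9079)
n_2 = (-0.2425, +0.9701)
n_3 = (-0.6829, +0.7305)
n_4 = (-0.9592, +0.2828)
n_5 = (-0.7177, -0.6963)
n_6 = (-0.0481, -0.9988)
n_7 = (+0.4222, -0.9065)
  (0,1): δ = 103.36°  ·
  (0,2): δ = 64.54°  ·
  (0,3): δ = 35.50°  ·
  (0,4): δ = 5.00°  ✓
  (0,5): δ = 55.56°  ·
  (0,6): δ = 98.67°  ·
  (0,7): δ = 126.40°  ·
  (1,2): δ = 141.17°  ·
  (1,3): δ = 112.14°  ·
  (1,4): δ = 81.64°  ·
  (1,5): δ = 21.08°  ✓
  (1,6): δ = 22.03°  ✓
  (1,7): δ = 49.76°  ·
  (2,3): δ = 150.97°  ·
  (2,4): δ = 120.47°  ·
  (2,5): δ = 59.90°  ·
  (2,6): δ = 16.79°  ✓
  (2,7): δ = 10.93°  ✓
  (3,4): δ = 149.50°  ·
  (3,5): δ = 88.93°  ·
  (3,6): δ = 45.82°  ·
  (3,7): δ = 18.10°  ✓
  (4,5): δ = 119.44°  ·
  (4,6): δ = 76.33°  ·
  (4,7): δ = 48.60°  ·
  (5,6): δ = 136.89°  ·
  (5,7): δ = 109.16°  ·
  (6,7): δ = 152.27°  ·
antipodal pairs: 6

count = 6; pairs: (0,4), (1,5), (1,6), (2,6), (2,7), (3,7)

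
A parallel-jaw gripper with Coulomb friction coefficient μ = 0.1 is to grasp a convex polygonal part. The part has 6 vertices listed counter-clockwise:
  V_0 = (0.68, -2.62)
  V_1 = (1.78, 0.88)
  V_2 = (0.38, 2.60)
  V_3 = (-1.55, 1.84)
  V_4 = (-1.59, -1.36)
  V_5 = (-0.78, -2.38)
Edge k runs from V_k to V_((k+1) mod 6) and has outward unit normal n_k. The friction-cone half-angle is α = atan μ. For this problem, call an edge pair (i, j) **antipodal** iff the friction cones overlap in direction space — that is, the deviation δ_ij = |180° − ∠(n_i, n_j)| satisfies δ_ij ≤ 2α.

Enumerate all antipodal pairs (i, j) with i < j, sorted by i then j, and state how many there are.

α = atan 0.1 = 5.71°;  2α = 11.42°
n_0 = (+0.9540, -0.2998)
n_1 = (+0.7756, +0.6313)
n_2 = (-0.3664, +0.9305)
n_3 = (-0.9999, +0.0125)
n_4 = (-0.7831, -0.6219)
n_5 = (-0.1622, -0.9868)
  (0,1): δ = 123.41°  ·
  (0,2): δ = 51.06°  ·
  (0,3): δ = 16.73°  ·
  (0,4): δ = 55.90°  ·
  (0,5): δ = 98.11°  ·
  (1,2): δ = 107.65°  ·
  (1,3): δ = 39.86°  ·
  (1,4): δ = 0.69°  ✓
  (1,5): δ = 41.52°  ·
  (2,3): δ = 112.21°  ·
  (2,4): δ = 73.04°  ·
  (2,5): δ = 30.83°  ·
  (3,4): δ = 140.83°  ·
  (3,5): δ = 98.62°  ·
  (4,5): δ = 137.79°  ·
antipodal pairs: 1

count = 1; pairs: (1,4)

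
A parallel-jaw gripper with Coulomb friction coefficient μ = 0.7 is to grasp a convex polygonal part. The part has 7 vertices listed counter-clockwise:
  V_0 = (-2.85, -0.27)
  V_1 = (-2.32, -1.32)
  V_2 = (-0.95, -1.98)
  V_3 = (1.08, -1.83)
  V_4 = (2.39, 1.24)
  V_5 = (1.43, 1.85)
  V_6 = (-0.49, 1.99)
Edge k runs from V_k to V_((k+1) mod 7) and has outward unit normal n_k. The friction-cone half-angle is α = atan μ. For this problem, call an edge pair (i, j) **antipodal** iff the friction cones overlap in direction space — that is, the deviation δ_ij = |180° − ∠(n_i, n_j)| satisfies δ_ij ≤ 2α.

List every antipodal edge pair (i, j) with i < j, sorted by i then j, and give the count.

count = 10; pairs: (0,3), (0,4), (0,5), (1,4), (1,5), (1,6), (2,4), (2,5), (2,6), (3,6)

α = atan 0.7 = 34.99°;  2α = 69.98°
n_0 = (-0.8927, -0.4506)
n_1 = (-0.4340, -0.9009)
n_2 = (+0.0737, -0.9973)
n_3 = (+0.9198, -0.3925)
n_4 = (+0.5363, +0.8440)
n_5 = (+0.0727, +0.9974)
n_6 = (-0.6916, +0.7222)
  (0,1): δ = 142.51°  ·
  (0,2): δ = 112.56°  ·
  (0,3): δ = 49.89°  ✓
  (0,4): δ = 30.78°  ✓
  (0,5): δ = 59.05°  ✓
  (0,6): δ = 106.98°  ·
  (1,2): δ = 150.05°  ·
  (1,3): δ = 87.39°  ·
  (1,4): δ = 6.71°  ✓
  (1,5): δ = 21.55°  ✓
  (1,6): δ = 69.48°  ✓
  (2,3): δ = 117.33°  ·
  (2,4): δ = 36.66°  ✓
  (2,5): δ = 8.40°  ✓
  (2,6): δ = 39.53°  ✓
  (3,4): δ = 99.32°  ·
  (3,5): δ = 71.06°  ·
  (3,6): δ = 23.13°  ✓
  (4,5): δ = 151.74°  ·
  (4,6): δ = 103.81°  ·
  (5,6): δ = 132.07°  ·
antipodal pairs: 10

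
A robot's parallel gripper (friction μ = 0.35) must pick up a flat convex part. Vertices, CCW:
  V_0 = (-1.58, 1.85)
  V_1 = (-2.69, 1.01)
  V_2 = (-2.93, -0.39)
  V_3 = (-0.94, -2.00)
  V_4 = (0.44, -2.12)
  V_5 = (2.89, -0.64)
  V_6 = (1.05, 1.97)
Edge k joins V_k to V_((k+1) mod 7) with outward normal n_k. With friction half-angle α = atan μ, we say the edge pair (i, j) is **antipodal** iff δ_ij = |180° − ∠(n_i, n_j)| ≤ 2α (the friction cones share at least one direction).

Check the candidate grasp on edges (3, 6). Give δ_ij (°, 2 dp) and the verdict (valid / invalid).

α = atan 0.35 = 19.29°;  2α = 38.58°
edge 3: e_3 = (+1.38, -0.12);  n_3 = (-0.0866, -0.9962)
edge 6: e_6 = (-2.63, -0.12);  n_6 = (-0.0456, +0.9990)
∠(n_3, n_6) = 172.42°
δ = |180° − 172.42°| = 7.58°
7.58° ≤ 2α = 38.58°  →  valid

δ = 7.58°, valid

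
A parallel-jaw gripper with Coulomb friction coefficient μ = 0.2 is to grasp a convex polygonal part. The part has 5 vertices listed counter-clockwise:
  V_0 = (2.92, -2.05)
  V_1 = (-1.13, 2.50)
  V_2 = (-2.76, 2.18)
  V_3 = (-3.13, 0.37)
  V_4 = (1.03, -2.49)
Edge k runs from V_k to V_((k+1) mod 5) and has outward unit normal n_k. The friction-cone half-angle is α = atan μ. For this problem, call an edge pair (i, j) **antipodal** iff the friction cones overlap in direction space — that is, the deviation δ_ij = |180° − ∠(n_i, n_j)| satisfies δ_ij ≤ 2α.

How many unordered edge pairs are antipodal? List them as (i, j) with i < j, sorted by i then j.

count = 2; pairs: (0,3), (1,4)

α = atan 0.2 = 11.31°;  2α = 22.62°
n_0 = (+0.7470, +0.6649)
n_1 = (-0.1926, +0.9813)
n_2 = (-0.9797, +0.2003)
n_3 = (-0.5665, -0.8240)
n_4 = (+0.2267, -0.9740)
  (0,1): δ = 120.57°  ·
  (0,2): δ = 53.23°  ·
  (0,3): δ = 13.82°  ✓
  (0,4): δ = 61.43°  ·
  (1,2): δ = 112.66°  ·
  (1,3): δ = 45.62°  ·
  (1,4): δ = 2.00°  ✓
  (2,3): δ = 112.96°  ·
  (2,4): δ = 65.34°  ·
  (3,4): δ = 132.39°  ·
antipodal pairs: 2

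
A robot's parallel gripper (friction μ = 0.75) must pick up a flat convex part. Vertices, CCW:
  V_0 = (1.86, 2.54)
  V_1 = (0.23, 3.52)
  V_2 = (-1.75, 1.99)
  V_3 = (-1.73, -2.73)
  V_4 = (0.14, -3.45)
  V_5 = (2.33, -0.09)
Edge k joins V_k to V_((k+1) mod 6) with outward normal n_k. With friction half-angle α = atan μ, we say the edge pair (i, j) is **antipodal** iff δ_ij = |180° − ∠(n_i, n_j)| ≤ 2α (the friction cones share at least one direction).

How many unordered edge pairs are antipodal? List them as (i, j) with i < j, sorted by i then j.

count = 8; pairs: (0,2), (0,3), (1,3), (1,4), (1,5), (2,4), (2,5), (3,5)

α = atan 0.75 = 36.87°;  2α = 73.74°
n_0 = (+0.5153, +0.8570)
n_1 = (-0.6114, +0.7913)
n_2 = (-1.0000, -0.0042)
n_3 = (-0.3593, -0.9332)
n_4 = (+0.8378, -0.5460)
n_5 = (+0.9844, +0.1759)
  (0,1): δ = 111.29°  ·
  (0,2): δ = 58.74°  ✓
  (0,3): δ = 9.96°  ✓
  (0,4): δ = 87.92°  ·
  (0,5): δ = 131.15°  ·
  (1,2): δ = 127.45°  ·
  (1,3): δ = 58.75°  ✓
  (1,4): δ = 19.21°  ✓
  (1,5): δ = 62.44°  ✓
  (2,3): δ = 111.30°  ·
  (2,4): δ = 33.34°  ✓
  (2,5): δ = 9.89°  ✓
  (3,4): δ = 102.04°  ·
  (3,5): δ = 58.81°  ✓
  (4,5): δ = 136.77°  ·
antipodal pairs: 8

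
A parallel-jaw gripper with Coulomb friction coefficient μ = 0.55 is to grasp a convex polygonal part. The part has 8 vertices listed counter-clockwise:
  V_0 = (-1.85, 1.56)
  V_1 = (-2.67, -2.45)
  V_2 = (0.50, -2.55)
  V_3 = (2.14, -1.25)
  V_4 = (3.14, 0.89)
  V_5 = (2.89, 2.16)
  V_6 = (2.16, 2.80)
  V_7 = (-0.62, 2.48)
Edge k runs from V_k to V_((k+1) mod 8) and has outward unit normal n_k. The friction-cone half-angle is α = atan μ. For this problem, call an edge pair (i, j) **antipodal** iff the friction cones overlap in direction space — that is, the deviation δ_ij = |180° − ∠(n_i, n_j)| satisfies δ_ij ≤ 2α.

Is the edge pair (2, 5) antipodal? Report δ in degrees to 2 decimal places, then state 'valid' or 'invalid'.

α = atan 0.55 = 28.81°;  2α = 57.62°
edge 2: e_2 = (+1.64, +1.30);  n_2 = (+0.6212, -0.7837)
edge 5: e_5 = (-0.73, +0.64);  n_5 = (+0.6592, +0.7519)
∠(n_2, n_5) = 100.36°
δ = |180° − 100.36°| = 79.64°
79.64° > 2α = 57.62°  →  invalid

δ = 79.64°, invalid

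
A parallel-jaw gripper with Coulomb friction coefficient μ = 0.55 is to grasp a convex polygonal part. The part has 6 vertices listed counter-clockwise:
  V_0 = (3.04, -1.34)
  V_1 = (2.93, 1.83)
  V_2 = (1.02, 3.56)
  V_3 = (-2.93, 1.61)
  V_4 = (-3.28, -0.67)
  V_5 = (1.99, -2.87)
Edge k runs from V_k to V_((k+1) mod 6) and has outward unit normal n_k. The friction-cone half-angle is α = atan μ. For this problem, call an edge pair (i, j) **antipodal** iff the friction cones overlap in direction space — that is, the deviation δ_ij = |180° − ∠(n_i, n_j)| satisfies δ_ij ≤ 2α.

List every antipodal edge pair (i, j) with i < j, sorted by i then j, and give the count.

count = 6; pairs: (0,3), (1,3), (1,4), (2,4), (2,5), (3,5)

α = atan 0.55 = 28.81°;  2α = 57.62°
n_0 = (+0.9994, +0.0347)
n_1 = (+0.6713, +0.7412)
n_2 = (-0.4427, +0.8967)
n_3 = (-0.9884, +0.1517)
n_4 = (-0.3852, -0.9228)
n_5 = (+0.8245, -0.5658)
  (0,1): δ = 134.16°  ·
  (0,2): δ = 65.71°  ·
  (0,3): δ = 10.71°  ✓
  (0,4): δ = 65.35°  ·
  (0,5): δ = 143.55°  ·
  (1,2): δ = 111.56°  ·
  (1,3): δ = 56.56°  ✓
  (1,4): δ = 19.51°  ✓
  (1,5): δ = 97.71°  ·
  (2,3): δ = 125.00°  ·
  (2,4): δ = 48.93°  ✓
  (2,5): δ = 29.26°  ✓
  (3,4): δ = 103.93°  ·
  (3,5): δ = 25.73°  ✓
  (4,5): δ = 101.80°  ·
antipodal pairs: 6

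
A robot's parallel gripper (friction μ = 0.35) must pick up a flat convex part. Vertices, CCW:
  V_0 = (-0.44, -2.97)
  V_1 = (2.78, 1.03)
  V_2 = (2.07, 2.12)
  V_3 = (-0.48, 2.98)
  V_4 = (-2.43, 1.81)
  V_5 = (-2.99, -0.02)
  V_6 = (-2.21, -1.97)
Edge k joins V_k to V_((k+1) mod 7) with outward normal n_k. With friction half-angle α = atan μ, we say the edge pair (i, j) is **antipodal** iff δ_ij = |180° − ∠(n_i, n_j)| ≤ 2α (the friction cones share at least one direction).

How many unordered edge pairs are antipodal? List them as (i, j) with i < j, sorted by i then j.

count = 5; pairs: (0,3), (0,4), (1,5), (1,6), (2,6)

α = atan 0.35 = 19.29°;  2α = 38.58°
n_0 = (+0.7790, -0.6271)
n_1 = (+0.8379, +0.5458)
n_2 = (+0.3196, +0.9476)
n_3 = (-0.5145, +0.8575)
n_4 = (-0.9562, +0.2926)
n_5 = (-0.9285, -0.3714)
n_6 = (-0.4919, -0.8707)
  (0,1): δ = 108.09°  ·
  (0,2): δ = 69.80°  ·
  (0,3): δ = 20.20°  ✓
  (0,4): δ = 21.82°  ✓
  (0,5): δ = 60.64°  ·
  (0,6): δ = 99.37°  ·
  (1,2): δ = 141.72°  ·
  (1,3): δ = 92.12°  ·
  (1,4): δ = 50.09°  ·
  (1,5): δ = 11.28°  ✓
  (1,6): δ = 27.46°  ✓
  (2,3): δ = 130.40°  ·
  (2,4): δ = 88.38°  ·
  (2,5): δ = 49.56°  ·
  (2,6): δ = 10.83°  ✓
  (3,4): δ = 137.98°  ·
  (3,5): δ = 99.16°  ·
  (3,6): δ = 60.43°  ·
  (4,5): δ = 141.18°  ·
  (4,6): δ = 102.45°  ·
  (5,6): δ = 141.27°  ·
antipodal pairs: 5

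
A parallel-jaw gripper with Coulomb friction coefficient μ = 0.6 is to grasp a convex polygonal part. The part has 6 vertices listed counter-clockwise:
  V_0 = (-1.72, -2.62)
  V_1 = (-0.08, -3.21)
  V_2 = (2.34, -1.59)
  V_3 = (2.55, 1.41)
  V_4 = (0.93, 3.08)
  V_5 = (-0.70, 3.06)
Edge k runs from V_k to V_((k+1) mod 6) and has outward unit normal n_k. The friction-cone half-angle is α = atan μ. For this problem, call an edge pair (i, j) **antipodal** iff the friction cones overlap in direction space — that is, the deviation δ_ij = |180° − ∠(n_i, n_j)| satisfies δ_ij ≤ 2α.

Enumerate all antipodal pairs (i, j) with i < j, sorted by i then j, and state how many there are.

α = atan 0.6 = 30.96°;  2α = 61.93°
n_0 = (-0.3385, -0.9410)
n_1 = (+0.5563, -0.8310)
n_2 = (+0.9976, -0.0698)
n_3 = (+0.7178, +0.6963)
n_4 = (-0.0123, +0.9999)
n_5 = (-0.9843, +0.1768)
  (0,1): δ = 126.41°  ·
  (0,2): δ = 74.22°  ·
  (0,3): δ = 26.08°  ✓
  (0,4): δ = 20.49°  ✓
  (0,5): δ = 99.61°  ·
  (1,2): δ = 127.80°  ·
  (1,3): δ = 79.67°  ·
  (1,4): δ = 33.10°  ✓
  (1,5): δ = 46.02°  ✓
  (2,3): δ = 131.87°  ·
  (2,4): δ = 85.29°  ·
  (2,5): δ = 6.18°  ✓
  (3,4): δ = 133.43°  ·
  (3,5): δ = 54.31°  ✓
  (4,5): δ = 100.88°  ·
antipodal pairs: 6

count = 6; pairs: (0,3), (0,4), (1,4), (1,5), (2,5), (3,5)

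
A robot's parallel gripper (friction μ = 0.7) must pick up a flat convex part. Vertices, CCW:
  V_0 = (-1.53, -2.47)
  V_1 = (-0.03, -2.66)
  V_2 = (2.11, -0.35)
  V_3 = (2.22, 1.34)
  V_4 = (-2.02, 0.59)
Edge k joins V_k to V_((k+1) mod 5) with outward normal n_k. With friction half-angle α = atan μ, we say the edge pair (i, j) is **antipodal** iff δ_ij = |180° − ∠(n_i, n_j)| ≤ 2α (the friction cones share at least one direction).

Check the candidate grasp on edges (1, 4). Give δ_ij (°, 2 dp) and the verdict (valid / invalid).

α = atan 0.7 = 34.99°;  2α = 69.98°
edge 1: e_1 = (+2.14, +2.31);  n_1 = (+0.7336, -0.6796)
edge 4: e_4 = (+0.49, -3.06);  n_4 = (-0.9874, -0.1581)
∠(n_1, n_4) = 128.09°
δ = |180° − 128.09°| = 51.91°
51.91° ≤ 2α = 69.98°  →  valid

δ = 51.91°, valid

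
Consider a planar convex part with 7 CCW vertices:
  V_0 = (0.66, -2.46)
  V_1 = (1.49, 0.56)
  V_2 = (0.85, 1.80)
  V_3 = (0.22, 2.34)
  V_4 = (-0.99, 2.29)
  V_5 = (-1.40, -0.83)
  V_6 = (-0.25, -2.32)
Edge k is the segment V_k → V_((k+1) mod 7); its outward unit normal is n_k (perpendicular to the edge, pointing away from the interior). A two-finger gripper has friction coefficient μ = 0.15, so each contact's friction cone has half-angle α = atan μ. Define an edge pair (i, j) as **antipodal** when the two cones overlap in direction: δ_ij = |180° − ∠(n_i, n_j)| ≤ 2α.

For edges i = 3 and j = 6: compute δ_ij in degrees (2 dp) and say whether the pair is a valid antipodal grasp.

α = atan 0.15 = 8.53°;  2α = 17.06°
edge 3: e_3 = (-1.21, -0.05);  n_3 = (-0.0413, +0.9991)
edge 6: e_6 = (+0.91, -0.14);  n_6 = (-0.1521, -0.9884)
∠(n_3, n_6) = 168.89°
δ = |180° − 168.89°| = 11.11°
11.11° ≤ 2α = 17.06°  →  valid

δ = 11.11°, valid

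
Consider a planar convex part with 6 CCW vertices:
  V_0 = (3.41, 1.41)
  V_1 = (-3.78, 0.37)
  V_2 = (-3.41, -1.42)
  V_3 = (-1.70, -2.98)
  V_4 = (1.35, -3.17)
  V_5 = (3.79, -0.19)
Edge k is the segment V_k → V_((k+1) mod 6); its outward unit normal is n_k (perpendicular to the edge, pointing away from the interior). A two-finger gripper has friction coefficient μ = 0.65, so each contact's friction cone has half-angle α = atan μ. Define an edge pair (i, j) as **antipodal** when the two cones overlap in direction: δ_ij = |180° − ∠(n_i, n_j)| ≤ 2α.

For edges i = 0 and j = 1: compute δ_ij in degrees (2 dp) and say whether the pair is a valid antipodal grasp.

δ = 86.55°, invalid

α = atan 0.65 = 33.02°;  2α = 66.05°
edge 0: e_0 = (-7.19, -1.04);  n_0 = (-0.1432, +0.9897)
edge 1: e_1 = (+0.37, -1.79);  n_1 = (-0.9793, -0.2024)
∠(n_0, n_1) = 93.45°
δ = |180° − 93.45°| = 86.55°
86.55° > 2α = 66.05°  →  invalid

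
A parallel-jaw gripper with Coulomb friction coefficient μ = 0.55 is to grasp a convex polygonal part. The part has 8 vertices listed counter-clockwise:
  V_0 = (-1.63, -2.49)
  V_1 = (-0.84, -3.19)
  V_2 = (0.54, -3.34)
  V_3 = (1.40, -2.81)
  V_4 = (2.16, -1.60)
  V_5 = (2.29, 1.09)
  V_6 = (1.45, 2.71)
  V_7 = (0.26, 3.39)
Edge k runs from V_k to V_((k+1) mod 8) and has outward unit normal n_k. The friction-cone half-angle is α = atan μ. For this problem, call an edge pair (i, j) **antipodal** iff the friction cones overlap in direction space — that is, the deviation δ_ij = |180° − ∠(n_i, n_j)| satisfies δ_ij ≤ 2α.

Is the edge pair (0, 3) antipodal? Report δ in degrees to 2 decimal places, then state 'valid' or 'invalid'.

α = atan 0.55 = 28.81°;  2α = 57.62°
edge 0: e_0 = (+0.79, -0.70);  n_0 = (-0.6632, -0.7485)
edge 3: e_3 = (+0.76, +1.21);  n_3 = (+0.8468, -0.5319)
∠(n_0, n_3) = 99.41°
δ = |180° − 99.41°| = 80.59°
80.59° > 2α = 57.62°  →  invalid

δ = 80.59°, invalid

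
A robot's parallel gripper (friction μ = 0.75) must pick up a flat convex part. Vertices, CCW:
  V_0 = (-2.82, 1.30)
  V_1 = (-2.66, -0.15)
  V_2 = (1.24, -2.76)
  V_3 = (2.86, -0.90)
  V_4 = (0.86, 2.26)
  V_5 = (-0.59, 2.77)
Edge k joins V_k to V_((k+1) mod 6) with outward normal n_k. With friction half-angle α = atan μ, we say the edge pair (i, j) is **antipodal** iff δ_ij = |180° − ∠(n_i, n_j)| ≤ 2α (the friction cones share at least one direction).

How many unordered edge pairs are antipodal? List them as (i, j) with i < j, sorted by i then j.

count = 8; pairs: (0,2), (0,3), (0,4), (1,3), (1,4), (1,5), (2,4), (2,5)

α = atan 0.75 = 36.87°;  2α = 73.74°
n_0 = (-0.9940, -0.1097)
n_1 = (-0.5562, -0.8311)
n_2 = (+0.7541, -0.6568)
n_3 = (+0.8450, +0.5348)
n_4 = (+0.3318, +0.9434)
n_5 = (-0.5504, +0.8349)
  (0,1): δ = 130.09°  ·
  (0,2): δ = 47.35°  ✓
  (0,3): δ = 26.03°  ✓
  (0,4): δ = 64.33°  ✓
  (0,5): δ = 117.10°  ·
  (1,2): δ = 97.26°  ·
  (1,3): δ = 23.88°  ✓
  (1,4): δ = 14.41°  ✓
  (1,5): δ = 67.18°  ✓
  (2,3): δ = 106.62°  ·
  (2,4): δ = 68.32°  ✓
  (2,5): δ = 15.55°  ✓
  (3,4): δ = 141.71°  ·
  (3,5): δ = 88.94°  ·
  (4,5): δ = 127.23°  ·
antipodal pairs: 8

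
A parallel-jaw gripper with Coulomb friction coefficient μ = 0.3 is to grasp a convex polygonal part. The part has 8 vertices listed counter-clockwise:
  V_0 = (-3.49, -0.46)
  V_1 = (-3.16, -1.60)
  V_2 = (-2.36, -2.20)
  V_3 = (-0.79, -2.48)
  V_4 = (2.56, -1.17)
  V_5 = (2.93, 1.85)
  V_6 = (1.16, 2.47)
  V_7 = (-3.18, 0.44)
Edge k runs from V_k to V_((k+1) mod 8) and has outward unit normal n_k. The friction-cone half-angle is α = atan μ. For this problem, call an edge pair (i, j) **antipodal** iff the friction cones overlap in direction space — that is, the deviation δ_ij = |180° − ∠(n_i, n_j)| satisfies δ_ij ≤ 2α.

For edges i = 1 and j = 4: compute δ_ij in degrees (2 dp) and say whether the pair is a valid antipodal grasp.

δ = 60.11°, invalid

α = atan 0.3 = 16.70°;  2α = 33.40°
edge 1: e_1 = (+0.80, -0.60);  n_1 = (-0.6000, -0.8000)
edge 4: e_4 = (+0.37, +3.02);  n_4 = (+0.9926, -0.1216)
∠(n_1, n_4) = 119.89°
δ = |180° − 119.89°| = 60.11°
60.11° > 2α = 33.40°  →  invalid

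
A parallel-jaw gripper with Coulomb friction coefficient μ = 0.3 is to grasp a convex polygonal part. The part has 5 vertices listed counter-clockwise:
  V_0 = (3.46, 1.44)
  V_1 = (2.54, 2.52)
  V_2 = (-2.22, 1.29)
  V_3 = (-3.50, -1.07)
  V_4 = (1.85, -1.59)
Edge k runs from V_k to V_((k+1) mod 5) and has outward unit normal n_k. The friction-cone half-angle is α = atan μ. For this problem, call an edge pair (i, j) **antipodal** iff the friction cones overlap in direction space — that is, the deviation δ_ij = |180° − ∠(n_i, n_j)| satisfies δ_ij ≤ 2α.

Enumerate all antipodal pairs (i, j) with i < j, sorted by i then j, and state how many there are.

count = 2; pairs: (1,3), (2,4)

α = atan 0.3 = 16.70°;  2α = 33.40°
n_0 = (+0.7612, +0.6485)
n_1 = (-0.2502, +0.9682)
n_2 = (-0.8790, +0.4768)
n_3 = (-0.0967, -0.9953)
n_4 = (+0.8831, -0.4692)
  (0,1): δ = 115.94°  ·
  (0,2): δ = 68.90°  ·
  (0,3): δ = 44.02°  ·
  (0,4): δ = 111.59°  ·
  (1,2): δ = 132.96°  ·
  (1,3): δ = 20.04°  ✓
  (1,4): δ = 47.53°  ·
  (2,3): δ = 67.08°  ·
  (2,4): δ = 0.49°  ✓
  (3,4): δ = 112.43°  ·
antipodal pairs: 2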